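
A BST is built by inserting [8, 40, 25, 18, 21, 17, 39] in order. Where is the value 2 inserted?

Starting tree (level order): [8, None, 40, 25, None, 18, 39, 17, 21]
Insertion path: 8
Result: insert 2 as left child of 8
Final tree (level order): [8, 2, 40, None, None, 25, None, 18, 39, 17, 21]


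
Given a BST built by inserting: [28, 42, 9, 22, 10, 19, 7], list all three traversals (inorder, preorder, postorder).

Tree insertion order: [28, 42, 9, 22, 10, 19, 7]
Tree (level-order array): [28, 9, 42, 7, 22, None, None, None, None, 10, None, None, 19]
Inorder (L, root, R): [7, 9, 10, 19, 22, 28, 42]
Preorder (root, L, R): [28, 9, 7, 22, 10, 19, 42]
Postorder (L, R, root): [7, 19, 10, 22, 9, 42, 28]


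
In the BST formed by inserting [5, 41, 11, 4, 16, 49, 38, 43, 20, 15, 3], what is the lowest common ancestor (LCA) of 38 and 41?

Tree insertion order: [5, 41, 11, 4, 16, 49, 38, 43, 20, 15, 3]
Tree (level-order array): [5, 4, 41, 3, None, 11, 49, None, None, None, 16, 43, None, 15, 38, None, None, None, None, 20]
In a BST, the LCA of p=38, q=41 is the first node v on the
root-to-leaf path with p <= v <= q (go left if both < v, right if both > v).
Walk from root:
  at 5: both 38 and 41 > 5, go right
  at 41: 38 <= 41 <= 41, this is the LCA
LCA = 41


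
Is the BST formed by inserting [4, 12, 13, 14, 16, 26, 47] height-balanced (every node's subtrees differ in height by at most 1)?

Tree (level-order array): [4, None, 12, None, 13, None, 14, None, 16, None, 26, None, 47]
Definition: a tree is height-balanced if, at every node, |h(left) - h(right)| <= 1 (empty subtree has height -1).
Bottom-up per-node check:
  node 47: h_left=-1, h_right=-1, diff=0 [OK], height=0
  node 26: h_left=-1, h_right=0, diff=1 [OK], height=1
  node 16: h_left=-1, h_right=1, diff=2 [FAIL (|-1-1|=2 > 1)], height=2
  node 14: h_left=-1, h_right=2, diff=3 [FAIL (|-1-2|=3 > 1)], height=3
  node 13: h_left=-1, h_right=3, diff=4 [FAIL (|-1-3|=4 > 1)], height=4
  node 12: h_left=-1, h_right=4, diff=5 [FAIL (|-1-4|=5 > 1)], height=5
  node 4: h_left=-1, h_right=5, diff=6 [FAIL (|-1-5|=6 > 1)], height=6
Node 16 violates the condition: |-1 - 1| = 2 > 1.
Result: Not balanced


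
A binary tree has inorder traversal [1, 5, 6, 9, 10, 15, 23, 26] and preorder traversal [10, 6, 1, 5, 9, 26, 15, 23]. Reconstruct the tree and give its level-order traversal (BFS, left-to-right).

Inorder:  [1, 5, 6, 9, 10, 15, 23, 26]
Preorder: [10, 6, 1, 5, 9, 26, 15, 23]
Algorithm: preorder visits root first, so consume preorder in order;
for each root, split the current inorder slice at that value into
left-subtree inorder and right-subtree inorder, then recurse.
Recursive splits:
  root=10; inorder splits into left=[1, 5, 6, 9], right=[15, 23, 26]
  root=6; inorder splits into left=[1, 5], right=[9]
  root=1; inorder splits into left=[], right=[5]
  root=5; inorder splits into left=[], right=[]
  root=9; inorder splits into left=[], right=[]
  root=26; inorder splits into left=[15, 23], right=[]
  root=15; inorder splits into left=[], right=[23]
  root=23; inorder splits into left=[], right=[]
Reconstructed level-order: [10, 6, 26, 1, 9, 15, 5, 23]


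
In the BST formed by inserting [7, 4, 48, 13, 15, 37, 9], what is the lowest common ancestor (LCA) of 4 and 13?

Tree insertion order: [7, 4, 48, 13, 15, 37, 9]
Tree (level-order array): [7, 4, 48, None, None, 13, None, 9, 15, None, None, None, 37]
In a BST, the LCA of p=4, q=13 is the first node v on the
root-to-leaf path with p <= v <= q (go left if both < v, right if both > v).
Walk from root:
  at 7: 4 <= 7 <= 13, this is the LCA
LCA = 7


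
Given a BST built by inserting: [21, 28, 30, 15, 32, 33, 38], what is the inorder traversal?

Tree insertion order: [21, 28, 30, 15, 32, 33, 38]
Tree (level-order array): [21, 15, 28, None, None, None, 30, None, 32, None, 33, None, 38]
Inorder traversal: [15, 21, 28, 30, 32, 33, 38]


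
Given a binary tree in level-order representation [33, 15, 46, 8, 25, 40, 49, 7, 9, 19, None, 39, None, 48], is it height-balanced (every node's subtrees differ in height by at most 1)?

Tree (level-order array): [33, 15, 46, 8, 25, 40, 49, 7, 9, 19, None, 39, None, 48]
Definition: a tree is height-balanced if, at every node, |h(left) - h(right)| <= 1 (empty subtree has height -1).
Bottom-up per-node check:
  node 7: h_left=-1, h_right=-1, diff=0 [OK], height=0
  node 9: h_left=-1, h_right=-1, diff=0 [OK], height=0
  node 8: h_left=0, h_right=0, diff=0 [OK], height=1
  node 19: h_left=-1, h_right=-1, diff=0 [OK], height=0
  node 25: h_left=0, h_right=-1, diff=1 [OK], height=1
  node 15: h_left=1, h_right=1, diff=0 [OK], height=2
  node 39: h_left=-1, h_right=-1, diff=0 [OK], height=0
  node 40: h_left=0, h_right=-1, diff=1 [OK], height=1
  node 48: h_left=-1, h_right=-1, diff=0 [OK], height=0
  node 49: h_left=0, h_right=-1, diff=1 [OK], height=1
  node 46: h_left=1, h_right=1, diff=0 [OK], height=2
  node 33: h_left=2, h_right=2, diff=0 [OK], height=3
All nodes satisfy the balance condition.
Result: Balanced


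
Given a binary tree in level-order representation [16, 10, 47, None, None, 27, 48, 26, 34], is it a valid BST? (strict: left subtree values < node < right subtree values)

Level-order array: [16, 10, 47, None, None, 27, 48, 26, 34]
Validate using subtree bounds (lo, hi): at each node, require lo < value < hi,
then recurse left with hi=value and right with lo=value.
Preorder trace (stopping at first violation):
  at node 16 with bounds (-inf, +inf): OK
  at node 10 with bounds (-inf, 16): OK
  at node 47 with bounds (16, +inf): OK
  at node 27 with bounds (16, 47): OK
  at node 26 with bounds (16, 27): OK
  at node 34 with bounds (27, 47): OK
  at node 48 with bounds (47, +inf): OK
No violation found at any node.
Result: Valid BST


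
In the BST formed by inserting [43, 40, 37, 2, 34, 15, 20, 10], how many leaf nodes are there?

Tree built from: [43, 40, 37, 2, 34, 15, 20, 10]
Tree (level-order array): [43, 40, None, 37, None, 2, None, None, 34, 15, None, 10, 20]
Rule: A leaf has 0 children.
Per-node child counts:
  node 43: 1 child(ren)
  node 40: 1 child(ren)
  node 37: 1 child(ren)
  node 2: 1 child(ren)
  node 34: 1 child(ren)
  node 15: 2 child(ren)
  node 10: 0 child(ren)
  node 20: 0 child(ren)
Matching nodes: [10, 20]
Count of leaf nodes: 2


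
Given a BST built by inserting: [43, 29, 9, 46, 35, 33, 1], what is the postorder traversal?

Tree insertion order: [43, 29, 9, 46, 35, 33, 1]
Tree (level-order array): [43, 29, 46, 9, 35, None, None, 1, None, 33]
Postorder traversal: [1, 9, 33, 35, 29, 46, 43]


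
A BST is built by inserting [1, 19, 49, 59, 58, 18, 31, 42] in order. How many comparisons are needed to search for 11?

Search path for 11: 1 -> 19 -> 18
Found: False
Comparisons: 3


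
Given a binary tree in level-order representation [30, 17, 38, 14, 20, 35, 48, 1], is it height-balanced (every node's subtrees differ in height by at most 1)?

Tree (level-order array): [30, 17, 38, 14, 20, 35, 48, 1]
Definition: a tree is height-balanced if, at every node, |h(left) - h(right)| <= 1 (empty subtree has height -1).
Bottom-up per-node check:
  node 1: h_left=-1, h_right=-1, diff=0 [OK], height=0
  node 14: h_left=0, h_right=-1, diff=1 [OK], height=1
  node 20: h_left=-1, h_right=-1, diff=0 [OK], height=0
  node 17: h_left=1, h_right=0, diff=1 [OK], height=2
  node 35: h_left=-1, h_right=-1, diff=0 [OK], height=0
  node 48: h_left=-1, h_right=-1, diff=0 [OK], height=0
  node 38: h_left=0, h_right=0, diff=0 [OK], height=1
  node 30: h_left=2, h_right=1, diff=1 [OK], height=3
All nodes satisfy the balance condition.
Result: Balanced


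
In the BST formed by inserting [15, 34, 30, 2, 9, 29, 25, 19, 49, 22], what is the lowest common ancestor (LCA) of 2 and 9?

Tree insertion order: [15, 34, 30, 2, 9, 29, 25, 19, 49, 22]
Tree (level-order array): [15, 2, 34, None, 9, 30, 49, None, None, 29, None, None, None, 25, None, 19, None, None, 22]
In a BST, the LCA of p=2, q=9 is the first node v on the
root-to-leaf path with p <= v <= q (go left if both < v, right if both > v).
Walk from root:
  at 15: both 2 and 9 < 15, go left
  at 2: 2 <= 2 <= 9, this is the LCA
LCA = 2


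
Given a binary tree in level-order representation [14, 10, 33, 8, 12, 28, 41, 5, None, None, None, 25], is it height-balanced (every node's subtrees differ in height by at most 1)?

Tree (level-order array): [14, 10, 33, 8, 12, 28, 41, 5, None, None, None, 25]
Definition: a tree is height-balanced if, at every node, |h(left) - h(right)| <= 1 (empty subtree has height -1).
Bottom-up per-node check:
  node 5: h_left=-1, h_right=-1, diff=0 [OK], height=0
  node 8: h_left=0, h_right=-1, diff=1 [OK], height=1
  node 12: h_left=-1, h_right=-1, diff=0 [OK], height=0
  node 10: h_left=1, h_right=0, diff=1 [OK], height=2
  node 25: h_left=-1, h_right=-1, diff=0 [OK], height=0
  node 28: h_left=0, h_right=-1, diff=1 [OK], height=1
  node 41: h_left=-1, h_right=-1, diff=0 [OK], height=0
  node 33: h_left=1, h_right=0, diff=1 [OK], height=2
  node 14: h_left=2, h_right=2, diff=0 [OK], height=3
All nodes satisfy the balance condition.
Result: Balanced


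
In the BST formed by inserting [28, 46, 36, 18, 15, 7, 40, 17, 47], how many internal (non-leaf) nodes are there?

Tree built from: [28, 46, 36, 18, 15, 7, 40, 17, 47]
Tree (level-order array): [28, 18, 46, 15, None, 36, 47, 7, 17, None, 40]
Rule: An internal node has at least one child.
Per-node child counts:
  node 28: 2 child(ren)
  node 18: 1 child(ren)
  node 15: 2 child(ren)
  node 7: 0 child(ren)
  node 17: 0 child(ren)
  node 46: 2 child(ren)
  node 36: 1 child(ren)
  node 40: 0 child(ren)
  node 47: 0 child(ren)
Matching nodes: [28, 18, 15, 46, 36]
Count of internal (non-leaf) nodes: 5


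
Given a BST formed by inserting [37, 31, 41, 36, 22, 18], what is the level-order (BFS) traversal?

Tree insertion order: [37, 31, 41, 36, 22, 18]
Tree (level-order array): [37, 31, 41, 22, 36, None, None, 18]
BFS from the root, enqueuing left then right child of each popped node:
  queue [37] -> pop 37, enqueue [31, 41], visited so far: [37]
  queue [31, 41] -> pop 31, enqueue [22, 36], visited so far: [37, 31]
  queue [41, 22, 36] -> pop 41, enqueue [none], visited so far: [37, 31, 41]
  queue [22, 36] -> pop 22, enqueue [18], visited so far: [37, 31, 41, 22]
  queue [36, 18] -> pop 36, enqueue [none], visited so far: [37, 31, 41, 22, 36]
  queue [18] -> pop 18, enqueue [none], visited so far: [37, 31, 41, 22, 36, 18]
Result: [37, 31, 41, 22, 36, 18]


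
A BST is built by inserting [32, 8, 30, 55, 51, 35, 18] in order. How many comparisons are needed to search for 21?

Search path for 21: 32 -> 8 -> 30 -> 18
Found: False
Comparisons: 4


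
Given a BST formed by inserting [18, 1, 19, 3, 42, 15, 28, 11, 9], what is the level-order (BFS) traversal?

Tree insertion order: [18, 1, 19, 3, 42, 15, 28, 11, 9]
Tree (level-order array): [18, 1, 19, None, 3, None, 42, None, 15, 28, None, 11, None, None, None, 9]
BFS from the root, enqueuing left then right child of each popped node:
  queue [18] -> pop 18, enqueue [1, 19], visited so far: [18]
  queue [1, 19] -> pop 1, enqueue [3], visited so far: [18, 1]
  queue [19, 3] -> pop 19, enqueue [42], visited so far: [18, 1, 19]
  queue [3, 42] -> pop 3, enqueue [15], visited so far: [18, 1, 19, 3]
  queue [42, 15] -> pop 42, enqueue [28], visited so far: [18, 1, 19, 3, 42]
  queue [15, 28] -> pop 15, enqueue [11], visited so far: [18, 1, 19, 3, 42, 15]
  queue [28, 11] -> pop 28, enqueue [none], visited so far: [18, 1, 19, 3, 42, 15, 28]
  queue [11] -> pop 11, enqueue [9], visited so far: [18, 1, 19, 3, 42, 15, 28, 11]
  queue [9] -> pop 9, enqueue [none], visited so far: [18, 1, 19, 3, 42, 15, 28, 11, 9]
Result: [18, 1, 19, 3, 42, 15, 28, 11, 9]


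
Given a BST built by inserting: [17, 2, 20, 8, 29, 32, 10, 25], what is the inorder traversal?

Tree insertion order: [17, 2, 20, 8, 29, 32, 10, 25]
Tree (level-order array): [17, 2, 20, None, 8, None, 29, None, 10, 25, 32]
Inorder traversal: [2, 8, 10, 17, 20, 25, 29, 32]


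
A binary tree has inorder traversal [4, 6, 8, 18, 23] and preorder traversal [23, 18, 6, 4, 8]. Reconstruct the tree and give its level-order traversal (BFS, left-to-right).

Inorder:  [4, 6, 8, 18, 23]
Preorder: [23, 18, 6, 4, 8]
Algorithm: preorder visits root first, so consume preorder in order;
for each root, split the current inorder slice at that value into
left-subtree inorder and right-subtree inorder, then recurse.
Recursive splits:
  root=23; inorder splits into left=[4, 6, 8, 18], right=[]
  root=18; inorder splits into left=[4, 6, 8], right=[]
  root=6; inorder splits into left=[4], right=[8]
  root=4; inorder splits into left=[], right=[]
  root=8; inorder splits into left=[], right=[]
Reconstructed level-order: [23, 18, 6, 4, 8]


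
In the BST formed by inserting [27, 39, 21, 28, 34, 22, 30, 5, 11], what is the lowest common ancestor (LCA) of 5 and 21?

Tree insertion order: [27, 39, 21, 28, 34, 22, 30, 5, 11]
Tree (level-order array): [27, 21, 39, 5, 22, 28, None, None, 11, None, None, None, 34, None, None, 30]
In a BST, the LCA of p=5, q=21 is the first node v on the
root-to-leaf path with p <= v <= q (go left if both < v, right if both > v).
Walk from root:
  at 27: both 5 and 21 < 27, go left
  at 21: 5 <= 21 <= 21, this is the LCA
LCA = 21


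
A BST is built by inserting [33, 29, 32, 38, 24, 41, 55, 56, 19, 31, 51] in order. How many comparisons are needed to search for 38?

Search path for 38: 33 -> 38
Found: True
Comparisons: 2


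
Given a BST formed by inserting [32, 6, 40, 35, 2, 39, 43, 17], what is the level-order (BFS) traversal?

Tree insertion order: [32, 6, 40, 35, 2, 39, 43, 17]
Tree (level-order array): [32, 6, 40, 2, 17, 35, 43, None, None, None, None, None, 39]
BFS from the root, enqueuing left then right child of each popped node:
  queue [32] -> pop 32, enqueue [6, 40], visited so far: [32]
  queue [6, 40] -> pop 6, enqueue [2, 17], visited so far: [32, 6]
  queue [40, 2, 17] -> pop 40, enqueue [35, 43], visited so far: [32, 6, 40]
  queue [2, 17, 35, 43] -> pop 2, enqueue [none], visited so far: [32, 6, 40, 2]
  queue [17, 35, 43] -> pop 17, enqueue [none], visited so far: [32, 6, 40, 2, 17]
  queue [35, 43] -> pop 35, enqueue [39], visited so far: [32, 6, 40, 2, 17, 35]
  queue [43, 39] -> pop 43, enqueue [none], visited so far: [32, 6, 40, 2, 17, 35, 43]
  queue [39] -> pop 39, enqueue [none], visited so far: [32, 6, 40, 2, 17, 35, 43, 39]
Result: [32, 6, 40, 2, 17, 35, 43, 39]


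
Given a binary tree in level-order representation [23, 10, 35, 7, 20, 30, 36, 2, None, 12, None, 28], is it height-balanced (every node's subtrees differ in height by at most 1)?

Tree (level-order array): [23, 10, 35, 7, 20, 30, 36, 2, None, 12, None, 28]
Definition: a tree is height-balanced if, at every node, |h(left) - h(right)| <= 1 (empty subtree has height -1).
Bottom-up per-node check:
  node 2: h_left=-1, h_right=-1, diff=0 [OK], height=0
  node 7: h_left=0, h_right=-1, diff=1 [OK], height=1
  node 12: h_left=-1, h_right=-1, diff=0 [OK], height=0
  node 20: h_left=0, h_right=-1, diff=1 [OK], height=1
  node 10: h_left=1, h_right=1, diff=0 [OK], height=2
  node 28: h_left=-1, h_right=-1, diff=0 [OK], height=0
  node 30: h_left=0, h_right=-1, diff=1 [OK], height=1
  node 36: h_left=-1, h_right=-1, diff=0 [OK], height=0
  node 35: h_left=1, h_right=0, diff=1 [OK], height=2
  node 23: h_left=2, h_right=2, diff=0 [OK], height=3
All nodes satisfy the balance condition.
Result: Balanced


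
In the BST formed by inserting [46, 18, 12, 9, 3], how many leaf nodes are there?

Tree built from: [46, 18, 12, 9, 3]
Tree (level-order array): [46, 18, None, 12, None, 9, None, 3]
Rule: A leaf has 0 children.
Per-node child counts:
  node 46: 1 child(ren)
  node 18: 1 child(ren)
  node 12: 1 child(ren)
  node 9: 1 child(ren)
  node 3: 0 child(ren)
Matching nodes: [3]
Count of leaf nodes: 1


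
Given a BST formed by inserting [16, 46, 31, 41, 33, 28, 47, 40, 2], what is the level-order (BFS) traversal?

Tree insertion order: [16, 46, 31, 41, 33, 28, 47, 40, 2]
Tree (level-order array): [16, 2, 46, None, None, 31, 47, 28, 41, None, None, None, None, 33, None, None, 40]
BFS from the root, enqueuing left then right child of each popped node:
  queue [16] -> pop 16, enqueue [2, 46], visited so far: [16]
  queue [2, 46] -> pop 2, enqueue [none], visited so far: [16, 2]
  queue [46] -> pop 46, enqueue [31, 47], visited so far: [16, 2, 46]
  queue [31, 47] -> pop 31, enqueue [28, 41], visited so far: [16, 2, 46, 31]
  queue [47, 28, 41] -> pop 47, enqueue [none], visited so far: [16, 2, 46, 31, 47]
  queue [28, 41] -> pop 28, enqueue [none], visited so far: [16, 2, 46, 31, 47, 28]
  queue [41] -> pop 41, enqueue [33], visited so far: [16, 2, 46, 31, 47, 28, 41]
  queue [33] -> pop 33, enqueue [40], visited so far: [16, 2, 46, 31, 47, 28, 41, 33]
  queue [40] -> pop 40, enqueue [none], visited so far: [16, 2, 46, 31, 47, 28, 41, 33, 40]
Result: [16, 2, 46, 31, 47, 28, 41, 33, 40]


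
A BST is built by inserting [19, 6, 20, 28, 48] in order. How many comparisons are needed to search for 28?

Search path for 28: 19 -> 20 -> 28
Found: True
Comparisons: 3


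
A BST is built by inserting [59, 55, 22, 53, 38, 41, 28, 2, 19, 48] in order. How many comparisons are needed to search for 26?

Search path for 26: 59 -> 55 -> 22 -> 53 -> 38 -> 28
Found: False
Comparisons: 6


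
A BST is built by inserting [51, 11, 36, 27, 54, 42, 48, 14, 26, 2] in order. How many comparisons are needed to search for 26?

Search path for 26: 51 -> 11 -> 36 -> 27 -> 14 -> 26
Found: True
Comparisons: 6


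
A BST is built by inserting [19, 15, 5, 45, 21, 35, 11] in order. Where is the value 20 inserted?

Starting tree (level order): [19, 15, 45, 5, None, 21, None, None, 11, None, 35]
Insertion path: 19 -> 45 -> 21
Result: insert 20 as left child of 21
Final tree (level order): [19, 15, 45, 5, None, 21, None, None, 11, 20, 35]


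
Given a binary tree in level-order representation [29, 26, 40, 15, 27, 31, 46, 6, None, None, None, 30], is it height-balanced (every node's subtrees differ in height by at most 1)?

Tree (level-order array): [29, 26, 40, 15, 27, 31, 46, 6, None, None, None, 30]
Definition: a tree is height-balanced if, at every node, |h(left) - h(right)| <= 1 (empty subtree has height -1).
Bottom-up per-node check:
  node 6: h_left=-1, h_right=-1, diff=0 [OK], height=0
  node 15: h_left=0, h_right=-1, diff=1 [OK], height=1
  node 27: h_left=-1, h_right=-1, diff=0 [OK], height=0
  node 26: h_left=1, h_right=0, diff=1 [OK], height=2
  node 30: h_left=-1, h_right=-1, diff=0 [OK], height=0
  node 31: h_left=0, h_right=-1, diff=1 [OK], height=1
  node 46: h_left=-1, h_right=-1, diff=0 [OK], height=0
  node 40: h_left=1, h_right=0, diff=1 [OK], height=2
  node 29: h_left=2, h_right=2, diff=0 [OK], height=3
All nodes satisfy the balance condition.
Result: Balanced


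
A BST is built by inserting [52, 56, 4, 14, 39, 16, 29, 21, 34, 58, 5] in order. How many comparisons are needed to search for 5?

Search path for 5: 52 -> 4 -> 14 -> 5
Found: True
Comparisons: 4


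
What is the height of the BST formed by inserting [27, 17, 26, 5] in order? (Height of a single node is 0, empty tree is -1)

Insertion order: [27, 17, 26, 5]
Tree (level-order array): [27, 17, None, 5, 26]
Compute height bottom-up (empty subtree = -1):
  height(5) = 1 + max(-1, -1) = 0
  height(26) = 1 + max(-1, -1) = 0
  height(17) = 1 + max(0, 0) = 1
  height(27) = 1 + max(1, -1) = 2
Height = 2


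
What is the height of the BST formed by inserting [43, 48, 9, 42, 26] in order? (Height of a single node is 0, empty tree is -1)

Insertion order: [43, 48, 9, 42, 26]
Tree (level-order array): [43, 9, 48, None, 42, None, None, 26]
Compute height bottom-up (empty subtree = -1):
  height(26) = 1 + max(-1, -1) = 0
  height(42) = 1 + max(0, -1) = 1
  height(9) = 1 + max(-1, 1) = 2
  height(48) = 1 + max(-1, -1) = 0
  height(43) = 1 + max(2, 0) = 3
Height = 3


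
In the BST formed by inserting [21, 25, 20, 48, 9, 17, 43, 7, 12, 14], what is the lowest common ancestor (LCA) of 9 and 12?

Tree insertion order: [21, 25, 20, 48, 9, 17, 43, 7, 12, 14]
Tree (level-order array): [21, 20, 25, 9, None, None, 48, 7, 17, 43, None, None, None, 12, None, None, None, None, 14]
In a BST, the LCA of p=9, q=12 is the first node v on the
root-to-leaf path with p <= v <= q (go left if both < v, right if both > v).
Walk from root:
  at 21: both 9 and 12 < 21, go left
  at 20: both 9 and 12 < 20, go left
  at 9: 9 <= 9 <= 12, this is the LCA
LCA = 9


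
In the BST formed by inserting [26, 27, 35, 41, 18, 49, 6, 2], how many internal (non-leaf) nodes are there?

Tree built from: [26, 27, 35, 41, 18, 49, 6, 2]
Tree (level-order array): [26, 18, 27, 6, None, None, 35, 2, None, None, 41, None, None, None, 49]
Rule: An internal node has at least one child.
Per-node child counts:
  node 26: 2 child(ren)
  node 18: 1 child(ren)
  node 6: 1 child(ren)
  node 2: 0 child(ren)
  node 27: 1 child(ren)
  node 35: 1 child(ren)
  node 41: 1 child(ren)
  node 49: 0 child(ren)
Matching nodes: [26, 18, 6, 27, 35, 41]
Count of internal (non-leaf) nodes: 6


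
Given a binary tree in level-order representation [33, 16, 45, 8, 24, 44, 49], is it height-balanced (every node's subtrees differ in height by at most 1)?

Tree (level-order array): [33, 16, 45, 8, 24, 44, 49]
Definition: a tree is height-balanced if, at every node, |h(left) - h(right)| <= 1 (empty subtree has height -1).
Bottom-up per-node check:
  node 8: h_left=-1, h_right=-1, diff=0 [OK], height=0
  node 24: h_left=-1, h_right=-1, diff=0 [OK], height=0
  node 16: h_left=0, h_right=0, diff=0 [OK], height=1
  node 44: h_left=-1, h_right=-1, diff=0 [OK], height=0
  node 49: h_left=-1, h_right=-1, diff=0 [OK], height=0
  node 45: h_left=0, h_right=0, diff=0 [OK], height=1
  node 33: h_left=1, h_right=1, diff=0 [OK], height=2
All nodes satisfy the balance condition.
Result: Balanced


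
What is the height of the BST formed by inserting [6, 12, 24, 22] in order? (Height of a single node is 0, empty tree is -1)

Insertion order: [6, 12, 24, 22]
Tree (level-order array): [6, None, 12, None, 24, 22]
Compute height bottom-up (empty subtree = -1):
  height(22) = 1 + max(-1, -1) = 0
  height(24) = 1 + max(0, -1) = 1
  height(12) = 1 + max(-1, 1) = 2
  height(6) = 1 + max(-1, 2) = 3
Height = 3


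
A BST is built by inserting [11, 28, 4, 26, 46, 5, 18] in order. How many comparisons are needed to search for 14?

Search path for 14: 11 -> 28 -> 26 -> 18
Found: False
Comparisons: 4


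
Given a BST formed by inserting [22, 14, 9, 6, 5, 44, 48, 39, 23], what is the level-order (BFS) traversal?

Tree insertion order: [22, 14, 9, 6, 5, 44, 48, 39, 23]
Tree (level-order array): [22, 14, 44, 9, None, 39, 48, 6, None, 23, None, None, None, 5]
BFS from the root, enqueuing left then right child of each popped node:
  queue [22] -> pop 22, enqueue [14, 44], visited so far: [22]
  queue [14, 44] -> pop 14, enqueue [9], visited so far: [22, 14]
  queue [44, 9] -> pop 44, enqueue [39, 48], visited so far: [22, 14, 44]
  queue [9, 39, 48] -> pop 9, enqueue [6], visited so far: [22, 14, 44, 9]
  queue [39, 48, 6] -> pop 39, enqueue [23], visited so far: [22, 14, 44, 9, 39]
  queue [48, 6, 23] -> pop 48, enqueue [none], visited so far: [22, 14, 44, 9, 39, 48]
  queue [6, 23] -> pop 6, enqueue [5], visited so far: [22, 14, 44, 9, 39, 48, 6]
  queue [23, 5] -> pop 23, enqueue [none], visited so far: [22, 14, 44, 9, 39, 48, 6, 23]
  queue [5] -> pop 5, enqueue [none], visited so far: [22, 14, 44, 9, 39, 48, 6, 23, 5]
Result: [22, 14, 44, 9, 39, 48, 6, 23, 5]


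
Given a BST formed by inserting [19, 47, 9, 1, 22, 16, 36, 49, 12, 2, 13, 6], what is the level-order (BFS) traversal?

Tree insertion order: [19, 47, 9, 1, 22, 16, 36, 49, 12, 2, 13, 6]
Tree (level-order array): [19, 9, 47, 1, 16, 22, 49, None, 2, 12, None, None, 36, None, None, None, 6, None, 13]
BFS from the root, enqueuing left then right child of each popped node:
  queue [19] -> pop 19, enqueue [9, 47], visited so far: [19]
  queue [9, 47] -> pop 9, enqueue [1, 16], visited so far: [19, 9]
  queue [47, 1, 16] -> pop 47, enqueue [22, 49], visited so far: [19, 9, 47]
  queue [1, 16, 22, 49] -> pop 1, enqueue [2], visited so far: [19, 9, 47, 1]
  queue [16, 22, 49, 2] -> pop 16, enqueue [12], visited so far: [19, 9, 47, 1, 16]
  queue [22, 49, 2, 12] -> pop 22, enqueue [36], visited so far: [19, 9, 47, 1, 16, 22]
  queue [49, 2, 12, 36] -> pop 49, enqueue [none], visited so far: [19, 9, 47, 1, 16, 22, 49]
  queue [2, 12, 36] -> pop 2, enqueue [6], visited so far: [19, 9, 47, 1, 16, 22, 49, 2]
  queue [12, 36, 6] -> pop 12, enqueue [13], visited so far: [19, 9, 47, 1, 16, 22, 49, 2, 12]
  queue [36, 6, 13] -> pop 36, enqueue [none], visited so far: [19, 9, 47, 1, 16, 22, 49, 2, 12, 36]
  queue [6, 13] -> pop 6, enqueue [none], visited so far: [19, 9, 47, 1, 16, 22, 49, 2, 12, 36, 6]
  queue [13] -> pop 13, enqueue [none], visited so far: [19, 9, 47, 1, 16, 22, 49, 2, 12, 36, 6, 13]
Result: [19, 9, 47, 1, 16, 22, 49, 2, 12, 36, 6, 13]


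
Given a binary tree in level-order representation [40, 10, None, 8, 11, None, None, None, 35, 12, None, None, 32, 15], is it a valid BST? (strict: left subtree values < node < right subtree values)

Level-order array: [40, 10, None, 8, 11, None, None, None, 35, 12, None, None, 32, 15]
Validate using subtree bounds (lo, hi): at each node, require lo < value < hi,
then recurse left with hi=value and right with lo=value.
Preorder trace (stopping at first violation):
  at node 40 with bounds (-inf, +inf): OK
  at node 10 with bounds (-inf, 40): OK
  at node 8 with bounds (-inf, 10): OK
  at node 11 with bounds (10, 40): OK
  at node 35 with bounds (11, 40): OK
  at node 12 with bounds (11, 35): OK
  at node 32 with bounds (12, 35): OK
  at node 15 with bounds (12, 32): OK
No violation found at any node.
Result: Valid BST


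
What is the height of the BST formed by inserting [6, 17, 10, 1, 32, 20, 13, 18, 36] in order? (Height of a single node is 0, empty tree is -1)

Insertion order: [6, 17, 10, 1, 32, 20, 13, 18, 36]
Tree (level-order array): [6, 1, 17, None, None, 10, 32, None, 13, 20, 36, None, None, 18]
Compute height bottom-up (empty subtree = -1):
  height(1) = 1 + max(-1, -1) = 0
  height(13) = 1 + max(-1, -1) = 0
  height(10) = 1 + max(-1, 0) = 1
  height(18) = 1 + max(-1, -1) = 0
  height(20) = 1 + max(0, -1) = 1
  height(36) = 1 + max(-1, -1) = 0
  height(32) = 1 + max(1, 0) = 2
  height(17) = 1 + max(1, 2) = 3
  height(6) = 1 + max(0, 3) = 4
Height = 4


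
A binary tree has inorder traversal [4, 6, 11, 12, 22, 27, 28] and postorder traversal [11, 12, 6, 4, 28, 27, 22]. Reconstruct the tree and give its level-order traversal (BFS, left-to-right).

Inorder:   [4, 6, 11, 12, 22, 27, 28]
Postorder: [11, 12, 6, 4, 28, 27, 22]
Algorithm: postorder visits root last, so walk postorder right-to-left;
each value is the root of the current inorder slice — split it at that
value, recurse on the right subtree first, then the left.
Recursive splits:
  root=22; inorder splits into left=[4, 6, 11, 12], right=[27, 28]
  root=27; inorder splits into left=[], right=[28]
  root=28; inorder splits into left=[], right=[]
  root=4; inorder splits into left=[], right=[6, 11, 12]
  root=6; inorder splits into left=[], right=[11, 12]
  root=12; inorder splits into left=[11], right=[]
  root=11; inorder splits into left=[], right=[]
Reconstructed level-order: [22, 4, 27, 6, 28, 12, 11]


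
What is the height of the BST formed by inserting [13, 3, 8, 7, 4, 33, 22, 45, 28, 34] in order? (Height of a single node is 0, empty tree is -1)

Insertion order: [13, 3, 8, 7, 4, 33, 22, 45, 28, 34]
Tree (level-order array): [13, 3, 33, None, 8, 22, 45, 7, None, None, 28, 34, None, 4]
Compute height bottom-up (empty subtree = -1):
  height(4) = 1 + max(-1, -1) = 0
  height(7) = 1 + max(0, -1) = 1
  height(8) = 1 + max(1, -1) = 2
  height(3) = 1 + max(-1, 2) = 3
  height(28) = 1 + max(-1, -1) = 0
  height(22) = 1 + max(-1, 0) = 1
  height(34) = 1 + max(-1, -1) = 0
  height(45) = 1 + max(0, -1) = 1
  height(33) = 1 + max(1, 1) = 2
  height(13) = 1 + max(3, 2) = 4
Height = 4


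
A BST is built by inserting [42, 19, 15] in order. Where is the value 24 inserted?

Starting tree (level order): [42, 19, None, 15]
Insertion path: 42 -> 19
Result: insert 24 as right child of 19
Final tree (level order): [42, 19, None, 15, 24]


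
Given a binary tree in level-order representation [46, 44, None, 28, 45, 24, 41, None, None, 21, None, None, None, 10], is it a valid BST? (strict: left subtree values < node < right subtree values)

Level-order array: [46, 44, None, 28, 45, 24, 41, None, None, 21, None, None, None, 10]
Validate using subtree bounds (lo, hi): at each node, require lo < value < hi,
then recurse left with hi=value and right with lo=value.
Preorder trace (stopping at first violation):
  at node 46 with bounds (-inf, +inf): OK
  at node 44 with bounds (-inf, 46): OK
  at node 28 with bounds (-inf, 44): OK
  at node 24 with bounds (-inf, 28): OK
  at node 21 with bounds (-inf, 24): OK
  at node 10 with bounds (-inf, 21): OK
  at node 41 with bounds (28, 44): OK
  at node 45 with bounds (44, 46): OK
No violation found at any node.
Result: Valid BST


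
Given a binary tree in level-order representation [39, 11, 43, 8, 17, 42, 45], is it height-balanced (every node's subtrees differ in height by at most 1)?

Tree (level-order array): [39, 11, 43, 8, 17, 42, 45]
Definition: a tree is height-balanced if, at every node, |h(left) - h(right)| <= 1 (empty subtree has height -1).
Bottom-up per-node check:
  node 8: h_left=-1, h_right=-1, diff=0 [OK], height=0
  node 17: h_left=-1, h_right=-1, diff=0 [OK], height=0
  node 11: h_left=0, h_right=0, diff=0 [OK], height=1
  node 42: h_left=-1, h_right=-1, diff=0 [OK], height=0
  node 45: h_left=-1, h_right=-1, diff=0 [OK], height=0
  node 43: h_left=0, h_right=0, diff=0 [OK], height=1
  node 39: h_left=1, h_right=1, diff=0 [OK], height=2
All nodes satisfy the balance condition.
Result: Balanced


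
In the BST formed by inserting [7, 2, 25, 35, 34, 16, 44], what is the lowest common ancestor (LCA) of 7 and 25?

Tree insertion order: [7, 2, 25, 35, 34, 16, 44]
Tree (level-order array): [7, 2, 25, None, None, 16, 35, None, None, 34, 44]
In a BST, the LCA of p=7, q=25 is the first node v on the
root-to-leaf path with p <= v <= q (go left if both < v, right if both > v).
Walk from root:
  at 7: 7 <= 7 <= 25, this is the LCA
LCA = 7


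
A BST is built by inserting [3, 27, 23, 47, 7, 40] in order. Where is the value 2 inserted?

Starting tree (level order): [3, None, 27, 23, 47, 7, None, 40]
Insertion path: 3
Result: insert 2 as left child of 3
Final tree (level order): [3, 2, 27, None, None, 23, 47, 7, None, 40]


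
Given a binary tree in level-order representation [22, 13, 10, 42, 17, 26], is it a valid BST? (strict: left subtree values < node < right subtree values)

Level-order array: [22, 13, 10, 42, 17, 26]
Validate using subtree bounds (lo, hi): at each node, require lo < value < hi,
then recurse left with hi=value and right with lo=value.
Preorder trace (stopping at first violation):
  at node 22 with bounds (-inf, +inf): OK
  at node 13 with bounds (-inf, 22): OK
  at node 42 with bounds (-inf, 13): VIOLATION
Node 42 violates its bound: not (-inf < 42 < 13).
Result: Not a valid BST


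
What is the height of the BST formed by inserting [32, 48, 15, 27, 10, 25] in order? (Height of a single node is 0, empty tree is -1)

Insertion order: [32, 48, 15, 27, 10, 25]
Tree (level-order array): [32, 15, 48, 10, 27, None, None, None, None, 25]
Compute height bottom-up (empty subtree = -1):
  height(10) = 1 + max(-1, -1) = 0
  height(25) = 1 + max(-1, -1) = 0
  height(27) = 1 + max(0, -1) = 1
  height(15) = 1 + max(0, 1) = 2
  height(48) = 1 + max(-1, -1) = 0
  height(32) = 1 + max(2, 0) = 3
Height = 3


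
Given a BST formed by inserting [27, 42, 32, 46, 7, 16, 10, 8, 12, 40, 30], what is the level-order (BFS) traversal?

Tree insertion order: [27, 42, 32, 46, 7, 16, 10, 8, 12, 40, 30]
Tree (level-order array): [27, 7, 42, None, 16, 32, 46, 10, None, 30, 40, None, None, 8, 12]
BFS from the root, enqueuing left then right child of each popped node:
  queue [27] -> pop 27, enqueue [7, 42], visited so far: [27]
  queue [7, 42] -> pop 7, enqueue [16], visited so far: [27, 7]
  queue [42, 16] -> pop 42, enqueue [32, 46], visited so far: [27, 7, 42]
  queue [16, 32, 46] -> pop 16, enqueue [10], visited so far: [27, 7, 42, 16]
  queue [32, 46, 10] -> pop 32, enqueue [30, 40], visited so far: [27, 7, 42, 16, 32]
  queue [46, 10, 30, 40] -> pop 46, enqueue [none], visited so far: [27, 7, 42, 16, 32, 46]
  queue [10, 30, 40] -> pop 10, enqueue [8, 12], visited so far: [27, 7, 42, 16, 32, 46, 10]
  queue [30, 40, 8, 12] -> pop 30, enqueue [none], visited so far: [27, 7, 42, 16, 32, 46, 10, 30]
  queue [40, 8, 12] -> pop 40, enqueue [none], visited so far: [27, 7, 42, 16, 32, 46, 10, 30, 40]
  queue [8, 12] -> pop 8, enqueue [none], visited so far: [27, 7, 42, 16, 32, 46, 10, 30, 40, 8]
  queue [12] -> pop 12, enqueue [none], visited so far: [27, 7, 42, 16, 32, 46, 10, 30, 40, 8, 12]
Result: [27, 7, 42, 16, 32, 46, 10, 30, 40, 8, 12]


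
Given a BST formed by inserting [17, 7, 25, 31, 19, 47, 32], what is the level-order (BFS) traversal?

Tree insertion order: [17, 7, 25, 31, 19, 47, 32]
Tree (level-order array): [17, 7, 25, None, None, 19, 31, None, None, None, 47, 32]
BFS from the root, enqueuing left then right child of each popped node:
  queue [17] -> pop 17, enqueue [7, 25], visited so far: [17]
  queue [7, 25] -> pop 7, enqueue [none], visited so far: [17, 7]
  queue [25] -> pop 25, enqueue [19, 31], visited so far: [17, 7, 25]
  queue [19, 31] -> pop 19, enqueue [none], visited so far: [17, 7, 25, 19]
  queue [31] -> pop 31, enqueue [47], visited so far: [17, 7, 25, 19, 31]
  queue [47] -> pop 47, enqueue [32], visited so far: [17, 7, 25, 19, 31, 47]
  queue [32] -> pop 32, enqueue [none], visited so far: [17, 7, 25, 19, 31, 47, 32]
Result: [17, 7, 25, 19, 31, 47, 32]


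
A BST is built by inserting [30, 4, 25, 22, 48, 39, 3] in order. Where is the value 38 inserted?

Starting tree (level order): [30, 4, 48, 3, 25, 39, None, None, None, 22]
Insertion path: 30 -> 48 -> 39
Result: insert 38 as left child of 39
Final tree (level order): [30, 4, 48, 3, 25, 39, None, None, None, 22, None, 38]


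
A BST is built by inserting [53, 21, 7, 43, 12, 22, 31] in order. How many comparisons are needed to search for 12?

Search path for 12: 53 -> 21 -> 7 -> 12
Found: True
Comparisons: 4


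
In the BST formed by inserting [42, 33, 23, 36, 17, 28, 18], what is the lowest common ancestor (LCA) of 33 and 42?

Tree insertion order: [42, 33, 23, 36, 17, 28, 18]
Tree (level-order array): [42, 33, None, 23, 36, 17, 28, None, None, None, 18]
In a BST, the LCA of p=33, q=42 is the first node v on the
root-to-leaf path with p <= v <= q (go left if both < v, right if both > v).
Walk from root:
  at 42: 33 <= 42 <= 42, this is the LCA
LCA = 42


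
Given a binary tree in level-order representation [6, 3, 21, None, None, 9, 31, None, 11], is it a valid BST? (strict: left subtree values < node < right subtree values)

Level-order array: [6, 3, 21, None, None, 9, 31, None, 11]
Validate using subtree bounds (lo, hi): at each node, require lo < value < hi,
then recurse left with hi=value and right with lo=value.
Preorder trace (stopping at first violation):
  at node 6 with bounds (-inf, +inf): OK
  at node 3 with bounds (-inf, 6): OK
  at node 21 with bounds (6, +inf): OK
  at node 9 with bounds (6, 21): OK
  at node 11 with bounds (9, 21): OK
  at node 31 with bounds (21, +inf): OK
No violation found at any node.
Result: Valid BST


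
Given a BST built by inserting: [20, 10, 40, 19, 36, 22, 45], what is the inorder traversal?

Tree insertion order: [20, 10, 40, 19, 36, 22, 45]
Tree (level-order array): [20, 10, 40, None, 19, 36, 45, None, None, 22]
Inorder traversal: [10, 19, 20, 22, 36, 40, 45]


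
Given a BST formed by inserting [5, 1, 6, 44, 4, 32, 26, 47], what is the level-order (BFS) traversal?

Tree insertion order: [5, 1, 6, 44, 4, 32, 26, 47]
Tree (level-order array): [5, 1, 6, None, 4, None, 44, None, None, 32, 47, 26]
BFS from the root, enqueuing left then right child of each popped node:
  queue [5] -> pop 5, enqueue [1, 6], visited so far: [5]
  queue [1, 6] -> pop 1, enqueue [4], visited so far: [5, 1]
  queue [6, 4] -> pop 6, enqueue [44], visited so far: [5, 1, 6]
  queue [4, 44] -> pop 4, enqueue [none], visited so far: [5, 1, 6, 4]
  queue [44] -> pop 44, enqueue [32, 47], visited so far: [5, 1, 6, 4, 44]
  queue [32, 47] -> pop 32, enqueue [26], visited so far: [5, 1, 6, 4, 44, 32]
  queue [47, 26] -> pop 47, enqueue [none], visited so far: [5, 1, 6, 4, 44, 32, 47]
  queue [26] -> pop 26, enqueue [none], visited so far: [5, 1, 6, 4, 44, 32, 47, 26]
Result: [5, 1, 6, 4, 44, 32, 47, 26]


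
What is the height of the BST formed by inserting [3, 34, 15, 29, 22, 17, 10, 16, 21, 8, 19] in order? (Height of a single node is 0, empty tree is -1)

Insertion order: [3, 34, 15, 29, 22, 17, 10, 16, 21, 8, 19]
Tree (level-order array): [3, None, 34, 15, None, 10, 29, 8, None, 22, None, None, None, 17, None, 16, 21, None, None, 19]
Compute height bottom-up (empty subtree = -1):
  height(8) = 1 + max(-1, -1) = 0
  height(10) = 1 + max(0, -1) = 1
  height(16) = 1 + max(-1, -1) = 0
  height(19) = 1 + max(-1, -1) = 0
  height(21) = 1 + max(0, -1) = 1
  height(17) = 1 + max(0, 1) = 2
  height(22) = 1 + max(2, -1) = 3
  height(29) = 1 + max(3, -1) = 4
  height(15) = 1 + max(1, 4) = 5
  height(34) = 1 + max(5, -1) = 6
  height(3) = 1 + max(-1, 6) = 7
Height = 7


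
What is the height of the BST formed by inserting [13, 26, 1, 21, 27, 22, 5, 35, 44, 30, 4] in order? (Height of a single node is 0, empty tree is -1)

Insertion order: [13, 26, 1, 21, 27, 22, 5, 35, 44, 30, 4]
Tree (level-order array): [13, 1, 26, None, 5, 21, 27, 4, None, None, 22, None, 35, None, None, None, None, 30, 44]
Compute height bottom-up (empty subtree = -1):
  height(4) = 1 + max(-1, -1) = 0
  height(5) = 1 + max(0, -1) = 1
  height(1) = 1 + max(-1, 1) = 2
  height(22) = 1 + max(-1, -1) = 0
  height(21) = 1 + max(-1, 0) = 1
  height(30) = 1 + max(-1, -1) = 0
  height(44) = 1 + max(-1, -1) = 0
  height(35) = 1 + max(0, 0) = 1
  height(27) = 1 + max(-1, 1) = 2
  height(26) = 1 + max(1, 2) = 3
  height(13) = 1 + max(2, 3) = 4
Height = 4


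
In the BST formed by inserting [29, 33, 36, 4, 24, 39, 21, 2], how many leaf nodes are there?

Tree built from: [29, 33, 36, 4, 24, 39, 21, 2]
Tree (level-order array): [29, 4, 33, 2, 24, None, 36, None, None, 21, None, None, 39]
Rule: A leaf has 0 children.
Per-node child counts:
  node 29: 2 child(ren)
  node 4: 2 child(ren)
  node 2: 0 child(ren)
  node 24: 1 child(ren)
  node 21: 0 child(ren)
  node 33: 1 child(ren)
  node 36: 1 child(ren)
  node 39: 0 child(ren)
Matching nodes: [2, 21, 39]
Count of leaf nodes: 3


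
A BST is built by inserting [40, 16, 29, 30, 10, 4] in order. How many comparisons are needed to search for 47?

Search path for 47: 40
Found: False
Comparisons: 1


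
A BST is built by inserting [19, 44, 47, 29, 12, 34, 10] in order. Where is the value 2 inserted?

Starting tree (level order): [19, 12, 44, 10, None, 29, 47, None, None, None, 34]
Insertion path: 19 -> 12 -> 10
Result: insert 2 as left child of 10
Final tree (level order): [19, 12, 44, 10, None, 29, 47, 2, None, None, 34]


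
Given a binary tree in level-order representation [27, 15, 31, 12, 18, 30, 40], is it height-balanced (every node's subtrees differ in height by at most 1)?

Tree (level-order array): [27, 15, 31, 12, 18, 30, 40]
Definition: a tree is height-balanced if, at every node, |h(left) - h(right)| <= 1 (empty subtree has height -1).
Bottom-up per-node check:
  node 12: h_left=-1, h_right=-1, diff=0 [OK], height=0
  node 18: h_left=-1, h_right=-1, diff=0 [OK], height=0
  node 15: h_left=0, h_right=0, diff=0 [OK], height=1
  node 30: h_left=-1, h_right=-1, diff=0 [OK], height=0
  node 40: h_left=-1, h_right=-1, diff=0 [OK], height=0
  node 31: h_left=0, h_right=0, diff=0 [OK], height=1
  node 27: h_left=1, h_right=1, diff=0 [OK], height=2
All nodes satisfy the balance condition.
Result: Balanced
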